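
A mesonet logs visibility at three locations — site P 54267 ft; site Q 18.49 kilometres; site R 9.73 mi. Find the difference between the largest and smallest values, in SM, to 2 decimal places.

1.76 SM

site P: 54267 ft = 10.2778 SM.
site Q: 18.49 km = 11.4892 SM.
Spread: 11.4892 − 9.7300 = 1.76 SM.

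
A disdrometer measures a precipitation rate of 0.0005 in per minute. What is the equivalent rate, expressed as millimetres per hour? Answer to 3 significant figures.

0.0005 in/minute × 25.4 mm/in × 60 minute/hour = 0.762 mm/hour.

0.762 mm/hour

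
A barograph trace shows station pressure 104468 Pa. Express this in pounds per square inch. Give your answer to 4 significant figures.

1 Pa = 0.000145038 psi, so 104468 × 0.000145038 = 15.15 psi.

15.15 psi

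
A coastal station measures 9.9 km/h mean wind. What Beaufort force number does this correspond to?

Beaufort force 2

9.9 km/h = 2.8 m/s, which is Beaufort 2 (light breeze, 1.6–3.3 m/s).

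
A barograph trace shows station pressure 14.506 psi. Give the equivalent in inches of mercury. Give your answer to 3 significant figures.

29.5 inHg

1 psi = 2.03602 inHg, so 14.506 × 2.03602 = 29.5 inHg.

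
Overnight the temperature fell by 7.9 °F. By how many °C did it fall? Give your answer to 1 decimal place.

A change of 1 °C equals a change of 1.8 °F: Δ°C = 7.9 × 0.5556 = 4.4 °C.

4.4 °C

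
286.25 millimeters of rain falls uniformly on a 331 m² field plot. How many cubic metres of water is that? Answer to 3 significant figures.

1 mm over 1 m² is 1 L, so volume = 286.25 × 331 = 94748.75 L = 94.7 m³.

94.7 cubic metres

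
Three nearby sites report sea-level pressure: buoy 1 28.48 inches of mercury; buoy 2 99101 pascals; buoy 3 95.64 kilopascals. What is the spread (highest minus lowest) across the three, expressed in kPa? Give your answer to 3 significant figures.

3.46 kPa

buoy 1: 28.48 inHg = 96.4444 kPa.
buoy 2: 99101 Pa = 99.1010 kPa.
Spread: 99.1010 − 95.6400 = 3.46 kPa.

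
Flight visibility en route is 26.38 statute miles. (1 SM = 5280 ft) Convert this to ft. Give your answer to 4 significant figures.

1 SM = 5280 ft, so 26.38 × 5280 = 139300 ft.

139300 ft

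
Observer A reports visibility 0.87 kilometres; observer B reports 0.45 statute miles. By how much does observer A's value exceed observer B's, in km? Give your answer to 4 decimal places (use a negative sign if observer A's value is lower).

observer B: 0.45 SM = 0.724205 km.
Difference: 0.870000 − 0.724205 = 0.1458 km.

0.1458 km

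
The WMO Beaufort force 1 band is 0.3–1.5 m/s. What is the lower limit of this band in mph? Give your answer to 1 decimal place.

0.3–1.5 m/s × 2.237 = 0.7–3.4 mph.

0.7 mph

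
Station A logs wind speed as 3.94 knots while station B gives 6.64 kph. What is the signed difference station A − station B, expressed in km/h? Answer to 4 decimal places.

station A: 3.94 kt = 7.296880 km/h.
Difference: 7.296880 − 6.640000 = 0.6569 km/h.

0.6569 km/h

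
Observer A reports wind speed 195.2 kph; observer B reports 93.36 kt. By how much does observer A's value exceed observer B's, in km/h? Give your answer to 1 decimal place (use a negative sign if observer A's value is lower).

observer B: 93.36 kt = 172.903 km/h.
Difference: 195.200 − 172.903 = 22.3 km/h.

22.3 km/h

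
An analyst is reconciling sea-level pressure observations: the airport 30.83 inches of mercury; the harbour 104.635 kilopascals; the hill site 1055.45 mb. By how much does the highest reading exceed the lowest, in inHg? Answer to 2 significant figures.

0.34 inHg

the harbour: 104.635 kPa = 30.8987 inHg.
the hill site: 1055.45 mb = 31.1674 inHg.
Spread: 31.1674 − 30.8300 = 0.34 inHg.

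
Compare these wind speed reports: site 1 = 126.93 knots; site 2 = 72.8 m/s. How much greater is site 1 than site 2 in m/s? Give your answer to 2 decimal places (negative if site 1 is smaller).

site 1: 126.93 kt = 65.2984 m/s.
Difference: 65.2984 − 72.8000 = -7.50 m/s.

-7.50 m/s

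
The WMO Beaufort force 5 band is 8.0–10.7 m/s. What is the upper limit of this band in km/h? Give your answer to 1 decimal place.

38.5 km/h

8.0–10.7 m/s × 3.6 = 28.8–38.5 km/h.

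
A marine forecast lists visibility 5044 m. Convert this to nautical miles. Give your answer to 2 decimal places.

2.72 nmi

1 m = 0.000539957 nmi, so 5044 × 0.000539957 = 2.72 nmi.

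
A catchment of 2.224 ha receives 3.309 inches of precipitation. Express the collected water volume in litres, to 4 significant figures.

1869000 litres

Depth: 3.309 in × 25.4 = 84.0486 mm.
Area: 2.224 ha = 22240 m².
1 mm over 1 m² is 1 L, so volume = 84.0486 × 22240 = 1869240.9 L ≈ 1869000 L.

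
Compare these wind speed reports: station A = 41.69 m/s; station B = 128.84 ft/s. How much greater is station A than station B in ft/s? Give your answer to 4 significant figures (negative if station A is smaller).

station A: 41.69 m/s = 136.77822 ft/s.
Difference: 136.77822 − 128.84000 = 7.938 ft/s.

7.938 ft/s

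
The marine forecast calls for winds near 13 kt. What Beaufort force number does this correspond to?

Beaufort force 4

13 kt lies in the Beaufort 4 band (moderate breeze, 11–16 kt).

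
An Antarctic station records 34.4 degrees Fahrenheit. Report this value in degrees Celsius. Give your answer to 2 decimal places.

°C = (°F − 32) × 5/9 = (34.4 − 32) / 1.8 = 1.33 °C.

1.33 °C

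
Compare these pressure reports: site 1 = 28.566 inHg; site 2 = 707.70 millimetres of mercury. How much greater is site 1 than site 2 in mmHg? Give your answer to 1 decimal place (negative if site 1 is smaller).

17.9 mmHg

site 1: 28.566 inHg = 725.576 mmHg.
Difference: 725.576 − 707.700 = 17.9 mmHg.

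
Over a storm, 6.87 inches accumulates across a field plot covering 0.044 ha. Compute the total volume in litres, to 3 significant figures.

Depth: 6.87 in × 25.4 = 174.498 mm.
Area: 0.044 ha = 440 m².
1 mm over 1 m² is 1 L, so volume = 174.498 × 440 = 76779.12 L ≈ 76800 L.

76800 litres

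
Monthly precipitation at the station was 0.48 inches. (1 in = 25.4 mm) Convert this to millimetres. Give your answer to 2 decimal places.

1 in = 25.4 mm, so 0.48 × 25.4 = 12.19 mm.

12.19 mm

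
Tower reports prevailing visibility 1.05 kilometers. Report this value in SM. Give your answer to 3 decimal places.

0.652 SM

1 km = 0.621371 SM, so 1.05 × 0.621371 = 0.652 SM.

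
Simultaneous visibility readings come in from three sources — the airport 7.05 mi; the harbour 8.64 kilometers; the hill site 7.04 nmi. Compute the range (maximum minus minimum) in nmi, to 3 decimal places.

2.375 nmi

the airport: 7.05 SM = 6.12628 nmi.
the harbour: 8.64 km = 4.66523 nmi.
Spread: 7.04000 − 4.66523 = 2.375 nmi.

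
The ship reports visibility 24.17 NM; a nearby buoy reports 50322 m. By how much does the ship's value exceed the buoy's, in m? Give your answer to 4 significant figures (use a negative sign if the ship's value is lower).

the ship: 24.17 nmi = 44762.84 m.
Difference: 44762.84 − 50322.00 = -5559 m.

-5559 m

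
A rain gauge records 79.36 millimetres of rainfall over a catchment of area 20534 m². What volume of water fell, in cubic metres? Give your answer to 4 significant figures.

1630 cubic metres

1 mm over 1 m² is 1 L, so volume = 79.36 × 20534 = 1629578.2 L = 1630 m³.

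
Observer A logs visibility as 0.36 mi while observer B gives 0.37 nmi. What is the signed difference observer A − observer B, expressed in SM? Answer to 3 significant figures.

-0.0658 SM

observer B: 0.37 nmi = 0.425788 SM.
Difference: 0.360000 − 0.425788 = -0.0658 SM.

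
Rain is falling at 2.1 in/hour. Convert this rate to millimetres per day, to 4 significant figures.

2.1 in/hour × 25.4 mm/in × 24 hour/day = 1280 mm/day.

1280 mm/day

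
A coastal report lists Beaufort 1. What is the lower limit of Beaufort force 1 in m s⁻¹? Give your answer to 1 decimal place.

Beaufort 1 (light air) spans 0.3–1.5 m/s.

0.3 m/s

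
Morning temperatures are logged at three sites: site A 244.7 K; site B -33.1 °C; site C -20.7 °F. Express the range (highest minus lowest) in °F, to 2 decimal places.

site A: 244.7 K = -28.450 °C.
site C: -20.7 °F = -29.278 °C.
Spread: (-28.450) − (-33.100) = 4.650 °C = 8.37 °F.

8.37 °F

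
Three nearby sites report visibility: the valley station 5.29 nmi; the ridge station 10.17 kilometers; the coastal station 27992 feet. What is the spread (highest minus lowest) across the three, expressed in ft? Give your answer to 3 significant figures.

5370 ft

the valley station: 5.29 nmi = 32142.65 ft.
the ridge station: 10.17 km = 33366.14 ft.
Spread: 33366.14 − 27992.00 = 5370 ft.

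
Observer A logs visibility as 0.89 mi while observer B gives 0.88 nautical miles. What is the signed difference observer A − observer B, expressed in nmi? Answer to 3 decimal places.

observer A: 0.89 SM = 0.77339 nmi.
Difference: 0.77339 − 0.88000 = -0.107 nmi.

-0.107 nmi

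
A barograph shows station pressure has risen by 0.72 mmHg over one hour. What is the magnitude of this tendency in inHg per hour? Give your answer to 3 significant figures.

0.72 mmHg / 1 h × 0.0393701 inHg/mmHg = 0.0283 inHg/h.

0.0283 inHg per hour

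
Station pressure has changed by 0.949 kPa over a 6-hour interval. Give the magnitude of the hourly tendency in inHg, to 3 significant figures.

0.949 kPa / 6 h × 0.2953 inHg/kPa = 0.0467 inHg/h.

0.0467 inHg per hour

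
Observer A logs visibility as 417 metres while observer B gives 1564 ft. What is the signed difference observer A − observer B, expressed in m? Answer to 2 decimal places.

observer B: 1564 ft = 476.7072 m.
Difference: 417.0000 − 476.7072 = -59.71 m.

-59.71 m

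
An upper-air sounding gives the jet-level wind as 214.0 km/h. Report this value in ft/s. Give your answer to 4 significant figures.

195.0 ft/s

1 km/h = 0.911344 ft/s, so 214.0 × 0.911344 = 195.0 ft/s.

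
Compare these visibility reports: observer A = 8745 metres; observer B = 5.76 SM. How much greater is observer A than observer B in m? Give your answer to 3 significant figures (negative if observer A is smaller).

-525 m

observer B: 5.76 SM = 9269.82 m.
Difference: 8745.00 − 9269.82 = -525 m.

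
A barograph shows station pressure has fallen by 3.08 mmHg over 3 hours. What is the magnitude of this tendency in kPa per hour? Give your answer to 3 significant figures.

3.08 mmHg / 3 h × 0.133322 kPa/mmHg = 0.137 kPa/h.

0.137 kPa per hour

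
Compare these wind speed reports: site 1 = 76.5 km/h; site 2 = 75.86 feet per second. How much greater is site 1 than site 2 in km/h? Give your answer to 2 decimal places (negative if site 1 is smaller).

-6.74 km/h

site 2: 75.86 ft/s = 83.2397 km/h.
Difference: 76.5000 − 83.2397 = -6.74 km/h.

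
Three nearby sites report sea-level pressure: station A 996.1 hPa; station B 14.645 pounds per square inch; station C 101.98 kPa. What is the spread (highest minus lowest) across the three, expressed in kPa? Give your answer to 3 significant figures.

2.37 kPa

station A: 996.1 hPa = 99.6100 kPa.
station B: 14.645 psi = 100.9737 kPa.
Spread: 101.9800 − 99.6100 = 2.37 kPa.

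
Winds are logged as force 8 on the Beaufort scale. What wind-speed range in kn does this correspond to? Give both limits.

Beaufort 8 (gale) spans 34–40 knots.

34 to 40 kt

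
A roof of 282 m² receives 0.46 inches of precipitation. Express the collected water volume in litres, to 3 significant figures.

3290 litres

Depth: 0.46 in × 25.4 = 11.684 mm.
1 mm over 1 m² is 1 L, so volume = 11.684 × 282 = 3294.888 L ≈ 3290 L.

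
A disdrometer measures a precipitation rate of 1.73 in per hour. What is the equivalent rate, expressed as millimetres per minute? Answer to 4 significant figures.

1.73 in/hour × 25.4 mm/in × 0.0166667 hour/minute = 0.7324 mm/minute.

0.7324 mm/minute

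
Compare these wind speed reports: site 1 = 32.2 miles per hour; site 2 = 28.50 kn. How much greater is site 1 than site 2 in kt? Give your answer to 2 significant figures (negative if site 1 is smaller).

-0.52 kt

site 1: 32.2 mph = 27.9810 kt.
Difference: 27.9810 − 28.5000 = -0.52 kt.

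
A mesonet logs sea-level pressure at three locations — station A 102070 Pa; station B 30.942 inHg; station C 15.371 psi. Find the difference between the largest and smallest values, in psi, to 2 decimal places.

0.57 psi

station A: 102070 Pa = 14.8040 psi.
station B: 30.942 inHg = 15.1973 psi.
Spread: 15.3710 − 14.8040 = 0.57 psi.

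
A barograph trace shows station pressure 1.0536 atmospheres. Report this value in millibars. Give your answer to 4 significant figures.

1 atm = 1013.25 mb, so 1.0536 × 1013.25 = 1068 mb.

1068 mb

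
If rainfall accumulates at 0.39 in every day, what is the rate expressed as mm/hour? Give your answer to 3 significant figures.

0.413 mm/hour

0.39 in/day × 25.4 mm/in × 0.0416667 day/hour = 0.413 mm/hour.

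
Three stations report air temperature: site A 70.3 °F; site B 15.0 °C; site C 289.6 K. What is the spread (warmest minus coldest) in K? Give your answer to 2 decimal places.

6.28 K

site A: 70.3 °F = 21.278 °C.
site C: 289.6 K = 16.450 °C.
Spread: 21.278 − 15.000 = 6.278 °C.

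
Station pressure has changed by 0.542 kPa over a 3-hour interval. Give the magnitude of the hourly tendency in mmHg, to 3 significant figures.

0.542 kPa / 3 h × 7.50062 mmHg/kPa = 1.36 mmHg/h.

1.36 mmHg per hour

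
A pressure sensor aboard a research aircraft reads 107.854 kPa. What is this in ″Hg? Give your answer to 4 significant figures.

1 kPa = 0.2953 inHg, so 107.854 × 0.2953 = 31.85 inHg.

31.85 inHg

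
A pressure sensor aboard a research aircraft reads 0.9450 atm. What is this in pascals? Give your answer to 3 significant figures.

1 atm = 101325 Pa, so 0.9450 × 101325 = 95800 Pa.

95800 Pa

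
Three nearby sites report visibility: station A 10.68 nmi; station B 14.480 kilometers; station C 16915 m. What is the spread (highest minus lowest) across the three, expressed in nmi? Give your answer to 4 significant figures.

station B: 14.480 km = 7.81857 nmi.
station C: 16915 m = 9.13337 nmi.
Spread: 10.68000 − 7.81857 = 2.861 nmi.

2.861 nmi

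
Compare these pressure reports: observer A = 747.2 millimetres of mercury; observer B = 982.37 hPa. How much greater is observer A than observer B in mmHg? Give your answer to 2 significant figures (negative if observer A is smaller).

10 mmHg

observer B: 982.37 hPa = 736.84 mmHg.
Difference: 747.20 − 736.84 = 10 mmHg.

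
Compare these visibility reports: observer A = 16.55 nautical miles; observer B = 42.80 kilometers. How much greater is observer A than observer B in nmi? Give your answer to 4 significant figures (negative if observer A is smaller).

-6.560 nmi

observer B: 42.80 km = 23.11015 nmi.
Difference: 16.55000 − 23.11015 = -6.560 nmi.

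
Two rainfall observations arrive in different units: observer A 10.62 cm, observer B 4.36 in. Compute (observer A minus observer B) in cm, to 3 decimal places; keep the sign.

-0.454 cm

observer B: 4.36 in = 11.07440 cm.
Difference: 10.62000 − 11.07440 = -0.454 cm.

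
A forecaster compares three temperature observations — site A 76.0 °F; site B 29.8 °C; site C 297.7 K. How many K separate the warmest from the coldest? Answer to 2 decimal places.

site A: 76.0 °F = 24.444 °C.
site C: 297.7 K = 24.550 °C.
Spread: 29.800 − 24.444 = 5.356 °C.

5.36 K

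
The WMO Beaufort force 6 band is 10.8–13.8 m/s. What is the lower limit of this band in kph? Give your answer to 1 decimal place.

10.8–13.8 m/s × 3.6 = 38.9–49.7 km/h.

38.9 km/h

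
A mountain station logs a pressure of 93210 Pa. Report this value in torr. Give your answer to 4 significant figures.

1 Pa = 0.00750062 mmHg, so 93210 × 0.00750062 = 699.1 mmHg.

699.1 mmHg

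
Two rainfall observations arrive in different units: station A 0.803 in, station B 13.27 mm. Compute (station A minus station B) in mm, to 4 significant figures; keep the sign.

7.126 mm

station A: 0.803 in = 20.39620 mm.
Difference: 20.39620 − 13.27000 = 7.126 mm.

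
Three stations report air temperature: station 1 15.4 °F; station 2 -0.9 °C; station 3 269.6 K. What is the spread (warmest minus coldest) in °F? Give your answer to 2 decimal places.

station 1: 15.4 °F = -9.222 °C.
station 3: 269.6 K = -3.550 °C.
Spread: (-0.900) − (-9.222) = 8.322 °C = 14.98 °F.

14.98 °F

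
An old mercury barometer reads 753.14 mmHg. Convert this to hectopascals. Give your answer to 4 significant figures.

1004 hPa

1 mmHg = 1.33322 hPa, so 753.14 × 1.33322 = 1004 hPa.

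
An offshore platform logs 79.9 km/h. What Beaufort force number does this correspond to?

79.9 km/h = 22.2 m/s, which is Beaufort 9 (strong gale, 20.8–24.4 m/s).

Beaufort force 9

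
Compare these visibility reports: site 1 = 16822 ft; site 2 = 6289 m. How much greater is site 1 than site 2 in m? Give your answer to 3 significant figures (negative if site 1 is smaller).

site 1: 16822 ft = 5127.35 m.
Difference: 5127.35 − 6289.00 = -1160 m.

-1160 m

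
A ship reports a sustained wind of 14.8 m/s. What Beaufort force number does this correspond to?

Beaufort force 7

14.8 m/s lies in the Beaufort 7 band (near gale, 13.9–17.1 m/s).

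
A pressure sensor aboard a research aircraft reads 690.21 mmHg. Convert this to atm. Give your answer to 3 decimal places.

1 mmHg = 0.00131579 atm, so 690.21 × 0.00131579 = 0.908 atm.

0.908 atm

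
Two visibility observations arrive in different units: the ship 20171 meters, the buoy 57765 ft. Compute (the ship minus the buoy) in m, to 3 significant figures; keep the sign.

2560 m

the buoy: 57765 ft = 17606.77 m.
Difference: 20171.00 − 17606.77 = 2560 m.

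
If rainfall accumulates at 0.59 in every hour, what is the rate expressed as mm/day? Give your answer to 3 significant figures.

360 mm/day

0.59 in/hour × 25.4 mm/in × 24 hour/day = 360 mm/day.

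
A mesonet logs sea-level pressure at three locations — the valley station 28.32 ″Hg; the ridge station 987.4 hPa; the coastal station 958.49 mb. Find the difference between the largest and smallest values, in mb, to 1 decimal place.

28.9 mb

the valley station: 28.32 inHg = 959.025 mb.
the ridge station: 987.4 hPa = 987.400 mb.
Spread: 987.400 − 958.490 = 28.9 mb.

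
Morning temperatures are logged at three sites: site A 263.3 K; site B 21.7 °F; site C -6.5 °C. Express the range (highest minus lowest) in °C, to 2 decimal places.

site A: 263.3 K = -9.850 °C.
site B: 21.7 °F = -5.722 °C.
Spread: (-5.722) − (-9.850) = 4.128 °C.

4.13 °C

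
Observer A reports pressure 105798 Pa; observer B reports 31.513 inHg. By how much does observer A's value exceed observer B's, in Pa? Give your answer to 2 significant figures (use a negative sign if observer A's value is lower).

-920 Pa

observer B: 31.513 inHg = 106715.28 Pa.
Difference: 105798.00 − 106715.28 = -920 Pa.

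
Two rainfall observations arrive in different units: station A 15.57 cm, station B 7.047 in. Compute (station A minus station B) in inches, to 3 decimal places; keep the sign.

-0.917 in

station A: 15.57 cm = 6.12992 in.
Difference: 6.12992 − 7.04700 = -0.917 in.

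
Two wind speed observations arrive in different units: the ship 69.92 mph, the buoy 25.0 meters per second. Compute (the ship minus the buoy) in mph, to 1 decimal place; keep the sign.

14.0 mph

the buoy: 25.0 m/s = 55.923 mph.
Difference: 69.920 − 55.923 = 14.0 mph.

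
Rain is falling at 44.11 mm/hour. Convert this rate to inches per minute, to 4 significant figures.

0.02894 in/minute

44.11 mm/hour × 0.0393701 in/mm × 0.0166667 hour/minute = 0.02894 in/minute.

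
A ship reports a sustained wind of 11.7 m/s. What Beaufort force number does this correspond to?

Beaufort force 6

11.7 m/s lies in the Beaufort 6 band (strong breeze, 10.8–13.8 m/s).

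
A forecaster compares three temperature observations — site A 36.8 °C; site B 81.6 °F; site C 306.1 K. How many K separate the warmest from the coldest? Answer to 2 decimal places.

9.24 K

site B: 81.6 °F = 27.556 °C.
site C: 306.1 K = 32.950 °C.
Spread: 36.800 − 27.556 = 9.244 °C.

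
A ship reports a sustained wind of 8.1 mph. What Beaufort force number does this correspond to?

8.1 mph = 3.6 m/s, which is Beaufort 3 (gentle breeze, 3.4–5.4 m/s).

Beaufort force 3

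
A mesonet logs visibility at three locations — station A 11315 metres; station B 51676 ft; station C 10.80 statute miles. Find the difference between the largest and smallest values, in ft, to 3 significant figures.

station A: 11315 m = 37122.70 ft.
station C: 10.80 SM = 57024.00 ft.
Spread: 57024.00 − 37122.70 = 19900 ft.

19900 ft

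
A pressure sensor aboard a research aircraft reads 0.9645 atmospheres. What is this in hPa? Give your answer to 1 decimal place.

1 atm = 1013.25 hPa, so 0.9645 × 1013.25 = 977.3 hPa.

977.3 hPa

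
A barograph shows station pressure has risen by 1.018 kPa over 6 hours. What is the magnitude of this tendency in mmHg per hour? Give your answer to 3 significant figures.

1.018 kPa / 6 h × 7.50062 mmHg/kPa = 1.27 mmHg/h.

1.27 mmHg per hour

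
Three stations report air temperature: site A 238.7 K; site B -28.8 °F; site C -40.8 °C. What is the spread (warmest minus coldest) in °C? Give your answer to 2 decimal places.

7.02 °C

site A: 238.7 K = -34.450 °C.
site B: -28.8 °F = -33.778 °C.
Spread: (-33.778) − (-40.800) = 7.022 °C.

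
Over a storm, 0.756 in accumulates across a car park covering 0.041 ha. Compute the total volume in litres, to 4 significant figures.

7873 litres

Depth: 0.756 in × 25.4 = 19.2024 mm.
Area: 0.041 ha = 410 m².
1 mm over 1 m² is 1 L, so volume = 19.2024 × 410 = 7872.984 L ≈ 7873 L.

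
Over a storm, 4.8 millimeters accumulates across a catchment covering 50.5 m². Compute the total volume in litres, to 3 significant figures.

242 litres

1 mm over 1 m² is 1 L, so volume = 4.8 × 50.5 = 242.4 L ≈ 242 L.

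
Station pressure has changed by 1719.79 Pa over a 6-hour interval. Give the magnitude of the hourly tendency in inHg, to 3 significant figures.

1719.79 Pa / 6 h × 0.0002953 inHg/Pa = 0.0846 inHg/h.

0.0846 inHg per hour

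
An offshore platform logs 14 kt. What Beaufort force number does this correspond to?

Beaufort force 4

14 kt lies in the Beaufort 4 band (moderate breeze, 11–16 kt).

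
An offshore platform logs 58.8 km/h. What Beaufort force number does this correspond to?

58.8 km/h = 16.3 m/s, which is Beaufort 7 (near gale, 13.9–17.1 m/s).

Beaufort force 7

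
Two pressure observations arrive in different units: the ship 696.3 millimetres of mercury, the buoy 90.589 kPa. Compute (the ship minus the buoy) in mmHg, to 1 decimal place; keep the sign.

16.8 mmHg

the buoy: 90.589 kPa = 679.473 mmHg.
Difference: 696.300 − 679.473 = 16.8 mmHg.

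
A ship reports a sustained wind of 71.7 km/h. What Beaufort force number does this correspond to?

Beaufort force 8

71.7 km/h = 19.9 m/s, which is Beaufort 8 (gale, 17.2–20.7 m/s).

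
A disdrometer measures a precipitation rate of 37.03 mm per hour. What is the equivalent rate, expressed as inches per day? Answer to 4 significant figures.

37.03 mm/hour × 0.0393701 in/mm × 24 hour/day = 34.99 in/day.

34.99 in/day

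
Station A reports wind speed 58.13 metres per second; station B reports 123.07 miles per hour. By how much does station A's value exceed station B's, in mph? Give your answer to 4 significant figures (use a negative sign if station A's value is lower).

6.963 mph

station A: 58.13 m/s = 130.03311 mph.
Difference: 130.03311 − 123.07000 = 6.963 mph.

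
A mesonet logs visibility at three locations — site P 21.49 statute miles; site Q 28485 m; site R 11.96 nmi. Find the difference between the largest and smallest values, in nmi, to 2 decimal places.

6.71 nmi

site P: 21.49 SM = 18.6743 nmi.
site Q: 28485 m = 15.3807 nmi.
Spread: 18.6743 − 11.9600 = 6.71 nmi.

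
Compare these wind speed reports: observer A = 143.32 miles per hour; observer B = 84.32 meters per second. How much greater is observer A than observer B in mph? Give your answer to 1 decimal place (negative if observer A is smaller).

observer B: 84.32 m/s = 188.618 mph.
Difference: 143.320 − 188.618 = -45.3 mph.

-45.3 mph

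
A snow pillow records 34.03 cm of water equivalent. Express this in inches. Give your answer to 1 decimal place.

1 cm = 0.393701 in, so 34.03 × 0.393701 = 13.4 in.

13.4 in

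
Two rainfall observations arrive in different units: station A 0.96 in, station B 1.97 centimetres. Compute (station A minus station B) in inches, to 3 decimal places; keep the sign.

0.184 in

station B: 1.97 cm = 0.77559 in.
Difference: 0.96000 − 0.77559 = 0.184 in.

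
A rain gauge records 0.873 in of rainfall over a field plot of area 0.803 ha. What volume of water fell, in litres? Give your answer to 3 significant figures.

178000 litres

Depth: 0.873 in × 25.4 = 22.1742 mm.
Area: 0.803 ha = 8030 m².
1 mm over 1 m² is 1 L, so volume = 22.1742 × 8030 = 178058.83 L ≈ 178000 L.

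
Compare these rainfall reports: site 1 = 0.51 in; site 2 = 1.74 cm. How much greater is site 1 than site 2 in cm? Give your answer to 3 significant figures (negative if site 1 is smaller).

site 1: 0.51 in = 1.29540 cm.
Difference: 1.29540 − 1.74000 = -0.445 cm.

-0.445 cm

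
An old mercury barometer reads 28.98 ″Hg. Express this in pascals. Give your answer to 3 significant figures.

98100 Pa

1 inHg = 3386.39 Pa, so 28.98 × 3386.39 = 98100 Pa.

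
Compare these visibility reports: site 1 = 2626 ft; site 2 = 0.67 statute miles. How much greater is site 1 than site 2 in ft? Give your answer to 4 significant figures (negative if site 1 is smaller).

site 2: 0.67 SM = 3537.600 ft.
Difference: 2626.000 − 3537.600 = -911.6 ft.

-911.6 ft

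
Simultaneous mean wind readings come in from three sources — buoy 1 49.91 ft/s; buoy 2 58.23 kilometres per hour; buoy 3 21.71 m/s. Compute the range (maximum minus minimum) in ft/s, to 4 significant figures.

buoy 2: 58.23 km/h = 53.0676 ft/s.
buoy 3: 21.71 m/s = 71.2270 ft/s.
Spread: 71.2270 − 49.9100 = 21.32 ft/s.

21.32 ft/s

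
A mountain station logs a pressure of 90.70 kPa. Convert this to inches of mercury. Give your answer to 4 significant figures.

1 kPa = 0.2953 inHg, so 90.70 × 0.2953 = 26.78 inHg.

26.78 inHg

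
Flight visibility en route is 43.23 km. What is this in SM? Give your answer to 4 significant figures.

1 km = 0.621371 SM, so 43.23 × 0.621371 = 26.86 SM.

26.86 SM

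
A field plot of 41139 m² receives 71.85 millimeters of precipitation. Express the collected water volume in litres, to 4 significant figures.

1 mm over 1 m² is 1 L, so volume = 71.85 × 41139 = 2955837.1 L ≈ 2956000 L.

2956000 litres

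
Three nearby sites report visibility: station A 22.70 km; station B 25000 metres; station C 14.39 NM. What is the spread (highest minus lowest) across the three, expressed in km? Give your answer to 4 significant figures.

station B: 25000 m = 25.00000 km.
station C: 14.39 nmi = 26.65028 km.
Spread: 26.65028 − 22.70000 = 3.950 km.

3.950 km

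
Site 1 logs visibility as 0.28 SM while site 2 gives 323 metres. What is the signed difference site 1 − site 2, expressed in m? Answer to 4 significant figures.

site 1: 0.28 SM = 450.616 m.
Difference: 450.616 − 323.000 = 127.6 m.

127.6 m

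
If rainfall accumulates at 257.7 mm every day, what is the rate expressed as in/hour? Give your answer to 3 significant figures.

0.423 in/hour

257.7 mm/day × 0.0393701 in/mm × 0.0416667 day/hour = 0.423 in/hour.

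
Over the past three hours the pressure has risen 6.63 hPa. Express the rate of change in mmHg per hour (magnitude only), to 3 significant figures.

6.63 hPa / 3 h × 0.750062 mmHg/hPa = 1.66 mmHg/h.

1.66 mmHg per hour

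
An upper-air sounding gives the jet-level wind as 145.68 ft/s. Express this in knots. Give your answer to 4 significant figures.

86.31 kt

1 ft/s = 0.592484 kt, so 145.68 × 0.592484 = 86.31 kt.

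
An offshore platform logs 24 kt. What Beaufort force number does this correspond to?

24 kt lies in the Beaufort 6 band (strong breeze, 22–27 kt).

Beaufort force 6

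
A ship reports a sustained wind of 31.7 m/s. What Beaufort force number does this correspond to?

Beaufort force 11

31.7 m/s lies in the Beaufort 11 band (violent storm, 28.5–32.6 m/s).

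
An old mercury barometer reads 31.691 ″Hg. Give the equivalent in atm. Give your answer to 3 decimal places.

1 inHg = 0.0334211 atm, so 31.691 × 0.0334211 = 1.059 atm.

1.059 atm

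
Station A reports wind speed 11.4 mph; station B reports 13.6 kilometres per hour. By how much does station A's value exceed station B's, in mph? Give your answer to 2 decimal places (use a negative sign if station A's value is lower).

station B: 13.6 km/h = 8.4506 mph.
Difference: 11.4000 − 8.4506 = 2.95 mph.

2.95 mph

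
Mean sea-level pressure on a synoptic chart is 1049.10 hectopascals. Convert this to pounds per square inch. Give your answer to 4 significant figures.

1 hPa = 0.0145038 psi, so 1049.10 × 0.0145038 = 15.22 psi.

15.22 psi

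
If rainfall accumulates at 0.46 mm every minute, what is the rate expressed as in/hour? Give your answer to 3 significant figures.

1.09 in/hour

0.46 mm/minute × 0.0393701 in/mm × 60 minute/hour = 1.09 in/hour.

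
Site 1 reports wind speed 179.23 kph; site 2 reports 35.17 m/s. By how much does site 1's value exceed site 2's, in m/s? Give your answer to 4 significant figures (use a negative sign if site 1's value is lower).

site 1: 179.23 km/h = 49.7861 m/s.
Difference: 49.7861 − 35.1700 = 14.62 m/s.

14.62 m/s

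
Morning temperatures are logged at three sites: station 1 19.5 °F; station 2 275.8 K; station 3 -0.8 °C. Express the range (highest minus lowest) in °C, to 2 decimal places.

station 1: 19.5 °F = -6.944 °C.
station 2: 275.8 K = 2.650 °C.
Spread: 2.650 − (-6.944) = 9.594 °C.

9.59 °C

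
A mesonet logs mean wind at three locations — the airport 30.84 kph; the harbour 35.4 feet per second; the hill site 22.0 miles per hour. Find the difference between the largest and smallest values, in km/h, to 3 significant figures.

the harbour: 35.4 ft/s = 38.8437 km/h.
the hill site: 22.0 mph = 35.4056 km/h.
Spread: 38.8437 − 30.8400 = 8.00 km/h.

8.00 km/h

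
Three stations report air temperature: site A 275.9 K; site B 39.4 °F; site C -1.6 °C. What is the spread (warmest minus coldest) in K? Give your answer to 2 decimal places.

site A: 275.9 K = 2.750 °C.
site B: 39.4 °F = 4.111 °C.
Spread: 4.111 − (-1.600) = 5.711 °C.

5.71 K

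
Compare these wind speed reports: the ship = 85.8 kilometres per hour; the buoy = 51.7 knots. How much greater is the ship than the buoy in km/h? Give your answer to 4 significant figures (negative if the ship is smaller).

-9.948 km/h

the buoy: 51.7 kt = 95.74840 km/h.
Difference: 85.80000 − 95.74840 = -9.948 km/h.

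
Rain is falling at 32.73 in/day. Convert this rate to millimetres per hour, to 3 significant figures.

34.6 mm/hour

32.73 in/day × 25.4 mm/in × 0.0416667 day/hour = 34.6 mm/hour.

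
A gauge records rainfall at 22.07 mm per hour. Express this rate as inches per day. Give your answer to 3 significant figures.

22.07 mm/hour × 0.0393701 in/mm × 24 hour/day = 20.9 in/day.

20.9 in/day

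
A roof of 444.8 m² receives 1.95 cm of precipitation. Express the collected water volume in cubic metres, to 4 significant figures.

8.674 cubic metres

Depth: 1.95 cm × 10 = 19.5 mm.
1 mm over 1 m² is 1 L, so volume = 19.5 × 444.8 = 8673.6 L = 8.674 m³.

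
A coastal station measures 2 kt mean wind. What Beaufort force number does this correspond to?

2 kt lies in the Beaufort 1 band (light air, 1–3 kt).

Beaufort force 1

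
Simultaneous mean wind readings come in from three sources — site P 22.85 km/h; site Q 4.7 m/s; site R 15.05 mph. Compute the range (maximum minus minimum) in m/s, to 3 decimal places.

site P: 22.85 km/h = 6.34722 m/s.
site R: 15.05 mph = 6.72795 m/s.
Spread: 6.72795 − 4.70000 = 2.028 m/s.

2.028 m/s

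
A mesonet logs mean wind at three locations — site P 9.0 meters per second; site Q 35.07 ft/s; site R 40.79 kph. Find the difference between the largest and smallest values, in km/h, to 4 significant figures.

8.390 km/h

site P: 9.0 m/s = 32.40000 km/h.
site Q: 35.07 ft/s = 38.48161 km/h.
Spread: 40.79000 − 32.40000 = 8.390 km/h.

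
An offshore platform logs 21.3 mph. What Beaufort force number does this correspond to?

21.3 mph = 9.5 m/s, which is Beaufort 5 (fresh breeze, 8.0–10.7 m/s).

Beaufort force 5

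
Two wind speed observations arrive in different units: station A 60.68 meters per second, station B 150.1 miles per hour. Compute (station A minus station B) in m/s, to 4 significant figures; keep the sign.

station B: 150.1 mph = 67.10070 m/s.
Difference: 60.68000 − 67.10070 = -6.421 m/s.

-6.421 m/s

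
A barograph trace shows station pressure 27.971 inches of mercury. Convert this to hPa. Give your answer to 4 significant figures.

1 inHg = 33.8639 hPa, so 27.971 × 33.8639 = 947.2 hPa.

947.2 hPa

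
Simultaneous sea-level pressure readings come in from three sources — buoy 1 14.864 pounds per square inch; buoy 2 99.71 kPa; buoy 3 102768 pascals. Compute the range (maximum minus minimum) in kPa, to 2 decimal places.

buoy 1: 14.864 psi = 102.4837 kPa.
buoy 3: 102768 Pa = 102.7680 kPa.
Spread: 102.7680 − 99.7100 = 3.06 kPa.

3.06 kPa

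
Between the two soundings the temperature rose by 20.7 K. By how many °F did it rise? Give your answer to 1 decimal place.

For a temperature change the 32° offset cancels: Δ°F = 20.7 × 1.8 = 37.3 °F.

37.3 °F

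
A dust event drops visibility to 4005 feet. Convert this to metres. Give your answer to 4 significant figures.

1221 m

1 ft = 0.3048 m, so 4005 × 0.3048 = 1221 m.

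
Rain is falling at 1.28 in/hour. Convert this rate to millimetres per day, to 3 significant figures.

1.28 in/hour × 25.4 mm/in × 24 hour/day = 780 mm/day.

780 mm/day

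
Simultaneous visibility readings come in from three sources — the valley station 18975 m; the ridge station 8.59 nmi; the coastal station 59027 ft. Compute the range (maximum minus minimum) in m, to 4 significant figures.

3066 m

the ridge station: 8.59 nmi = 15908.68 m.
the coastal station: 59027 ft = 17991.43 m.
Spread: 18975.00 − 15908.68 = 3066 m.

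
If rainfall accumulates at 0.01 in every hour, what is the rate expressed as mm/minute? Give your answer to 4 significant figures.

0.004233 mm/minute

0.01 in/hour × 25.4 mm/in × 0.0166667 hour/minute = 0.004233 mm/minute.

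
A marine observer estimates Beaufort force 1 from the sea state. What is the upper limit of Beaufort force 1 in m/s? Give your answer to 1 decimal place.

1.5 m/s

Beaufort 1 (light air) spans 0.3–1.5 m/s.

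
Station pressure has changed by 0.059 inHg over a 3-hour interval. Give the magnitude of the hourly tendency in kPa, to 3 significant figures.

0.0666 kPa per hour

0.059 inHg / 3 h × 3.38639 kPa/inHg = 0.0666 kPa/h.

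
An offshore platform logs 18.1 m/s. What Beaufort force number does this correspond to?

Beaufort force 8

18.1 m/s lies in the Beaufort 8 band (gale, 17.2–20.7 m/s).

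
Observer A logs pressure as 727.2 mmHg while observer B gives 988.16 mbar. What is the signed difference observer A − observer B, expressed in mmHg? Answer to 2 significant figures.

-14 mmHg

observer B: 988.16 mb = 741.18 mmHg.
Difference: 727.20 − 741.18 = -14 mmHg.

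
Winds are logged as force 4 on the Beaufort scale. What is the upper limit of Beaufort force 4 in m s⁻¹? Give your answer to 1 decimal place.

Beaufort 4 (moderate breeze) spans 5.5–7.9 m/s.

7.9 m/s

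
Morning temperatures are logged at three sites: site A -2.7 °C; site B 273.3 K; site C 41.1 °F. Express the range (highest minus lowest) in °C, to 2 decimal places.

site B: 273.3 K = 0.150 °C.
site C: 41.1 °F = 5.056 °C.
Spread: 5.056 − (-2.700) = 7.756 °C.

7.76 °C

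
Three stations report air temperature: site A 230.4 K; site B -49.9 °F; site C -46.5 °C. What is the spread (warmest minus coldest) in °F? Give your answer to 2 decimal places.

6.75 °F

site A: 230.4 K = -42.750 °C.
site B: -49.9 °F = -45.500 °C.
Spread: (-42.750) − (-46.500) = 3.750 °C = 6.75 °F.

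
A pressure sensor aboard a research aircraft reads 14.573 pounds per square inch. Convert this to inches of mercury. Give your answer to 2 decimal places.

1 psi = 2.03602 inHg, so 14.573 × 2.03602 = 29.67 inHg.

29.67 inHg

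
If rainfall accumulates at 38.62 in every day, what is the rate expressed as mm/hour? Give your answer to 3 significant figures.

40.9 mm/hour

38.62 in/day × 25.4 mm/in × 0.0416667 day/hour = 40.9 mm/hour.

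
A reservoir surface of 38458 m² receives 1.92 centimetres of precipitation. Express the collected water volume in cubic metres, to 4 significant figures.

738.4 cubic metres

Depth: 1.92 cm × 10 = 19.2 mm.
1 mm over 1 m² is 1 L, so volume = 19.2 × 38458 = 738393.6 L = 738.4 m³.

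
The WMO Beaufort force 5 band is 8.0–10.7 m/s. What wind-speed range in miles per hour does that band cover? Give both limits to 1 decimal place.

17.9 to 23.9 mph

8.0–10.7 m/s × 2.237 = 17.9–23.9 mph.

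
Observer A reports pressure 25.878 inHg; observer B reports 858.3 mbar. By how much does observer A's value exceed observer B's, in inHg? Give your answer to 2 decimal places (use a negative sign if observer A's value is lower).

observer B: 858.3 mb = 25.3456 inHg.
Difference: 25.8780 − 25.3456 = 0.53 inHg.

0.53 inHg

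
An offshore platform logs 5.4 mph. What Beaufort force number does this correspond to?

Beaufort force 2

5.4 mph = 2.4 m/s, which is Beaufort 2 (light breeze, 1.6–3.3 m/s).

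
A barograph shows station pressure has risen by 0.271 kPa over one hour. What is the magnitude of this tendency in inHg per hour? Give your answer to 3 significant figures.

0.0800 inHg per hour

0.271 kPa / 1 h × 0.2953 inHg/kPa = 0.0800 inHg/h.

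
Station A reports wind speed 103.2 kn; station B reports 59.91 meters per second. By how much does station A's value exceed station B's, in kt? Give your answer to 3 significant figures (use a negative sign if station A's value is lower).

-13.3 kt

station B: 59.91 m/s = 116.456 kt.
Difference: 103.200 − 116.456 = -13.3 kt.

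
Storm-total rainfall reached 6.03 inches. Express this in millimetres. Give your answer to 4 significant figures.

153.2 mm

1 in = 25.4 mm, so 6.03 × 25.4 = 153.2 mm.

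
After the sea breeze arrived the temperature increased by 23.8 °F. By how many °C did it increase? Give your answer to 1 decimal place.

13.2 °C

A change of 1 °C equals a change of 1.8 °F: Δ°C = 23.8 × 0.5556 = 13.2 °C.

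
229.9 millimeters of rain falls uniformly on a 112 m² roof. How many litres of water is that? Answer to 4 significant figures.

25750 litres

1 mm over 1 m² is 1 L, so volume = 229.9 × 112 = 25748.8 L ≈ 25750 L.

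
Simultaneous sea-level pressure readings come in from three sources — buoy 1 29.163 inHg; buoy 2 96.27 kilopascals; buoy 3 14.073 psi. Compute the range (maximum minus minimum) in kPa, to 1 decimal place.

2.5 kPa

buoy 1: 29.163 inHg = 98.757 kPa.
buoy 3: 14.073 psi = 97.030 kPa.
Spread: 98.757 − 96.270 = 2.5 kPa.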